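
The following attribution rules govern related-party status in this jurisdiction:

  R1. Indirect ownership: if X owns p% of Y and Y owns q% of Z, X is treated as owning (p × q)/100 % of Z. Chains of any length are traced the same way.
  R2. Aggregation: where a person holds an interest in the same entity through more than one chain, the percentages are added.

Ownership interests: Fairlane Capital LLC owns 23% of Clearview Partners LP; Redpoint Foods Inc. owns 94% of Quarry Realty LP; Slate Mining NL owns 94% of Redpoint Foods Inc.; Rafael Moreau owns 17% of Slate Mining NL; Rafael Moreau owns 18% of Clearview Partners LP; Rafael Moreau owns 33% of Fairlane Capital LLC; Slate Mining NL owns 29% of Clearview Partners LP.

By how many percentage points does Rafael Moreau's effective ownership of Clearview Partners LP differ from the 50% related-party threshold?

Chain via Slate Mining NL (R1): 17% × 29% = 4.93% of Clearview Partners LP.
Chain via Fairlane Capital LLC (R1): 33% × 23% = 7.59% of Clearview Partners LP.
Direct interest in Clearview Partners LP: 18%.
Aggregating (R2): 4.93% + 7.59% + 18% = 30.52%.
30.52% falls short of the 50% threshold by 19.48 percentage points.

19.48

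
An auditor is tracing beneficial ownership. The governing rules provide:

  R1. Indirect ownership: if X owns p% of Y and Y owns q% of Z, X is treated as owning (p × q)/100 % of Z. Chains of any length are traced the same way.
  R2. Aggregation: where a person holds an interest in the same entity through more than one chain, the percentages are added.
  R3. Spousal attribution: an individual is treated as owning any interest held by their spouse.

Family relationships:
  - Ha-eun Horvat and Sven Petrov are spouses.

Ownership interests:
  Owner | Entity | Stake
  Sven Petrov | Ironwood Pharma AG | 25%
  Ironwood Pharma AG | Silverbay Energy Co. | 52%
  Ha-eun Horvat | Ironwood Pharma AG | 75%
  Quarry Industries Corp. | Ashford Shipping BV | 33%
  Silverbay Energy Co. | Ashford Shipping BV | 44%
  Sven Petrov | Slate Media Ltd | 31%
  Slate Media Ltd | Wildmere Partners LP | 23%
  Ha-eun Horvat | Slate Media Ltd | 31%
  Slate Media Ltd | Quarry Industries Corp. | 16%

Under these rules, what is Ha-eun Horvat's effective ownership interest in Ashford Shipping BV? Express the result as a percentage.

26.1536%

By spousal attribution (R3), Ha-eun Horvat is treated as also owning Sven Petrov's interest in Slate Media Ltd, giving 31% + 31% = 62%.
By spousal attribution (R3), Ha-eun Horvat is treated as also owning Sven Petrov's interest in Ironwood Pharma AG, giving 75% + 25% = 100%.
Chain via Slate Media Ltd → Quarry Industries Corp. (R1): 62% × 16% × 33% = 3.2736% of Ashford Shipping BV.
Chain via Ironwood Pharma AG → Silverbay Energy Co. (R1): 100% × 52% × 44% = 22.88% of Ashford Shipping BV.
Aggregating (R2): 3.2736% + 22.88% = 26.1536%.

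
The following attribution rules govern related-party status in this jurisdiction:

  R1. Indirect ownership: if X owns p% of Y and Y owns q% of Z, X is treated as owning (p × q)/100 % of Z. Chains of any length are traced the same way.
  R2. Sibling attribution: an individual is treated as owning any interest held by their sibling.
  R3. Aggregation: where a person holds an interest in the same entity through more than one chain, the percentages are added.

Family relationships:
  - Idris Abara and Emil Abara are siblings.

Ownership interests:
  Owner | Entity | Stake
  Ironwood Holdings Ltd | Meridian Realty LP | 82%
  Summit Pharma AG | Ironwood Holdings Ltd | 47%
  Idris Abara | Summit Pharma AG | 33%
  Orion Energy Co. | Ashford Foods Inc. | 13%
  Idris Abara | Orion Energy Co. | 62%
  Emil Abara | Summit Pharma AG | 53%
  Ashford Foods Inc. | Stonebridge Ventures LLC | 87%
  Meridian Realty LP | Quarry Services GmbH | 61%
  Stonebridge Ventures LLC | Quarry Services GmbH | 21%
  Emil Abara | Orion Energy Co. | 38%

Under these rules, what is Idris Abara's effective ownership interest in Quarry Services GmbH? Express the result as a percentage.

22.593184%

By sibling attribution (R2), Idris Abara is treated as also owning Emil Abara's interest in Orion Energy Co, giving 62% + 38% = 100%.
By sibling attribution (R2), Idris Abara is treated as also owning Emil Abara's interest in Summit Pharma AG, giving 33% + 53% = 86%.
Chain via Orion Energy Co. → Ashford Foods Inc. → Stonebridge Ventures LLC (R1): 100% × 13% × 87% × 21% = 2.3751% of Quarry Services GmbH.
Chain via Summit Pharma AG → Ironwood Holdings Ltd → Meridian Realty LP (R1): 86% × 47% × 82% × 61% = 20.218084% of Quarry Services GmbH.
Aggregating (R3): 2.3751% + 20.218084% = 22.593184%.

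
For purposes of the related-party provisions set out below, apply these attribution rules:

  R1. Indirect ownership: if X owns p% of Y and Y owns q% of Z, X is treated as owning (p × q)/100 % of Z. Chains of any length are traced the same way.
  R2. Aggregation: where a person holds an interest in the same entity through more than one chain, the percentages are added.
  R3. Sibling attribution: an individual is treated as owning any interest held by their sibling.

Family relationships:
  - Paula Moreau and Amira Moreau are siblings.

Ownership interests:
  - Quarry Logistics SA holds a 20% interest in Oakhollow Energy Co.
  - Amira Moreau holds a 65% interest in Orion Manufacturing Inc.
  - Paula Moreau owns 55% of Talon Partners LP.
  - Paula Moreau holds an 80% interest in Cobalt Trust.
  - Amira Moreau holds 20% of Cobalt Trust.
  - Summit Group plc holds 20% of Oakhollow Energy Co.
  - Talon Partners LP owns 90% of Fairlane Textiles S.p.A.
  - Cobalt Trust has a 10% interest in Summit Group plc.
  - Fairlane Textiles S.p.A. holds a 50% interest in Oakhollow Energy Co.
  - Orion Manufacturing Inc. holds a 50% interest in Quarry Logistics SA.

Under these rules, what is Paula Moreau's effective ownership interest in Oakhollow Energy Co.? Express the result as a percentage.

33.25%

By sibling attribution (R3), Paula Moreau is treated as also owning Amira Moreau's interest in Cobalt Trust, giving 80% + 20% = 100%.
By sibling attribution (R3), Paula Moreau is treated as owning Amira Moreau's 65% interest in Orion Manufacturing Inc.
Chain via Cobalt Trust → Summit Group plc (R1): 100% × 10% × 20% = 2% of Oakhollow Energy Co.
Chain via Talon Partners LP → Fairlane Textiles S.p.A. (R1): 55% × 90% × 50% = 24.75% of Oakhollow Energy Co.
Chain via Orion Manufacturing Inc. → Quarry Logistics SA (R1): 65% × 50% × 20% = 6.5% of Oakhollow Energy Co.
Aggregating (R2): 2% + 24.75% + 6.5% = 33.25%.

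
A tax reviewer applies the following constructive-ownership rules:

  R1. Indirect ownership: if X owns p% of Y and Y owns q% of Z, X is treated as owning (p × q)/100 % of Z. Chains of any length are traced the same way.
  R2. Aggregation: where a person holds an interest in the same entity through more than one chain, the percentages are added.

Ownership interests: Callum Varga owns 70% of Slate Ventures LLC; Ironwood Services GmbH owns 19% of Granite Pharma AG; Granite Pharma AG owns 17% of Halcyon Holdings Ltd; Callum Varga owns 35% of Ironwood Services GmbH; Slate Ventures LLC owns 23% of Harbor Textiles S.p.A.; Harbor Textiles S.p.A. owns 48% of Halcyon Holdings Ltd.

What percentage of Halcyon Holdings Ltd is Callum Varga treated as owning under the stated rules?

Chain via Slate Ventures LLC → Harbor Textiles S.p.A. (R1): 70% × 23% × 48% = 7.728% of Halcyon Holdings Ltd.
Chain via Ironwood Services GmbH → Granite Pharma AG (R1): 35% × 19% × 17% = 1.1305% of Halcyon Holdings Ltd.
Aggregating (R2): 7.728% + 1.1305% = 8.8585%.

8.8585%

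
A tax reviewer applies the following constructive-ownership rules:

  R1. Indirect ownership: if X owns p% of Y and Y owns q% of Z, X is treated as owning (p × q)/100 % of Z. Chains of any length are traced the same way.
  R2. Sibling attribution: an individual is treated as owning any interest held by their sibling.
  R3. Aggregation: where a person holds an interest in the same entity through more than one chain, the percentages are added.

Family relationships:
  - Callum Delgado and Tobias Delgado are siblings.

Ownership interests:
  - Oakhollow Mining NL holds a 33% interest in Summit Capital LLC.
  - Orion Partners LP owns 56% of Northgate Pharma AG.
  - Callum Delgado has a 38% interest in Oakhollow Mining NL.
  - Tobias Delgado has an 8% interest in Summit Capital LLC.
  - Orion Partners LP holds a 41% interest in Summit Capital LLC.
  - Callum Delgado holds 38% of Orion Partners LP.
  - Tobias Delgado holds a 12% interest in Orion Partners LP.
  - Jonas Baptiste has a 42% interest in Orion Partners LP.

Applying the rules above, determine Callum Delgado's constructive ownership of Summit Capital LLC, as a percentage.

By sibling attribution (R2), Callum Delgado is treated as also owning Tobias Delgado's interest in Orion Partners LP, giving 38% + 12% = 50%.
By sibling attribution (R2), Callum Delgado is treated as owning Tobias Delgado's 8% interest in Summit Capital LLC.
Chain via Oakhollow Mining NL (R1): 38% × 33% = 12.54% of Summit Capital LLC.
Chain via Orion Partners LP (R1): 50% × 41% = 20.5% of Summit Capital LLC.
Direct interest in Summit Capital LLC: 8%.
Aggregating (R3): 12.54% + 20.5% + 8% = 41.04%.

41.04%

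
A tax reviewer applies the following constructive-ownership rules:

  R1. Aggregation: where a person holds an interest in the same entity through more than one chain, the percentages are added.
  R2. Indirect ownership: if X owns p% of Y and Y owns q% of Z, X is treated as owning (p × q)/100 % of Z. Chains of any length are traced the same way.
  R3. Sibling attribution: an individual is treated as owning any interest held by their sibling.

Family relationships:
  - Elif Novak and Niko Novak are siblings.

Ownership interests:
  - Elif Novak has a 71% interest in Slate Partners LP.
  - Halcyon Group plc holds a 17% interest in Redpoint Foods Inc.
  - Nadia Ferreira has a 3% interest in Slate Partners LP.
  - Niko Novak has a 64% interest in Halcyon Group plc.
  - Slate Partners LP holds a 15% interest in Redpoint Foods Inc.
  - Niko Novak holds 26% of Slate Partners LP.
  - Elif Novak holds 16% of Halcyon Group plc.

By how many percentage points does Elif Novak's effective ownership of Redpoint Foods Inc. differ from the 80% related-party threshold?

By sibling attribution (R3), Elif Novak is treated as also owning Niko Novak's interest in Halcyon Group plc, giving 16% + 64% = 80%.
By sibling attribution (R3), Elif Novak is treated as also owning Niko Novak's interest in Slate Partners LP, giving 71% + 26% = 97%.
Chain via Halcyon Group plc (R2): 80% × 17% = 13.6% of Redpoint Foods Inc.
Chain via Slate Partners LP (R2): 97% × 15% = 14.55% of Redpoint Foods Inc.
Aggregating (R1): 13.6% + 14.55% = 28.15%.
28.15% falls short of the 80% threshold by 51.85 percentage points.

51.85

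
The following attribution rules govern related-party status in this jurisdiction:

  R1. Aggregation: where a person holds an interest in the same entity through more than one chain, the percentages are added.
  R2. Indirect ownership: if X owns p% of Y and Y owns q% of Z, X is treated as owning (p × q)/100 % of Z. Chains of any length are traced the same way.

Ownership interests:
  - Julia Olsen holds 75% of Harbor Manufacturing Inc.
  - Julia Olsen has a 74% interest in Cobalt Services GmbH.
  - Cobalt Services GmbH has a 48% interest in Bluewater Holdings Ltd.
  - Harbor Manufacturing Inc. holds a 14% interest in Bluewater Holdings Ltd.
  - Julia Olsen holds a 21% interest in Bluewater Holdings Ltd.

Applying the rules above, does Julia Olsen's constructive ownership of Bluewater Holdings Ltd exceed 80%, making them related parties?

Chain via Harbor Manufacturing Inc. (R2): 75% × 14% = 10.5% of Bluewater Holdings Ltd.
Chain via Cobalt Services GmbH (R2): 74% × 48% = 35.52% of Bluewater Holdings Ltd.
Direct interest in Bluewater Holdings Ltd: 21%.
Aggregating (R1): 10.5% + 35.52% + 21% = 67.02%.
67.02% does not exceed the 80% threshold, so Julia is not a related party to Bluewater Holdings Ltd.

No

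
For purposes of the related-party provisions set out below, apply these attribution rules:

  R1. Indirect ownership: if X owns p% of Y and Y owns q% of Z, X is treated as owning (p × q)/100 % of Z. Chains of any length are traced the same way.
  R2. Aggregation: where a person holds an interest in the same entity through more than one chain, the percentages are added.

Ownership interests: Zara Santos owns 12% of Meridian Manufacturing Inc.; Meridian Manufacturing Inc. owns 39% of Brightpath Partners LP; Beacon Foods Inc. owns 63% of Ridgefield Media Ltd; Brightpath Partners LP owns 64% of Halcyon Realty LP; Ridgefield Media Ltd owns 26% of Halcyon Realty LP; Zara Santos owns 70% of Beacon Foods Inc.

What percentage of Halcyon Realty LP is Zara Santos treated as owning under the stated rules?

Chain via Beacon Foods Inc. → Ridgefield Media Ltd (R1): 70% × 63% × 26% = 11.466% of Halcyon Realty LP.
Chain via Meridian Manufacturing Inc. → Brightpath Partners LP (R1): 12% × 39% × 64% = 2.9952% of Halcyon Realty LP.
Aggregating (R2): 11.466% + 2.9952% = 14.4612%.

14.4612%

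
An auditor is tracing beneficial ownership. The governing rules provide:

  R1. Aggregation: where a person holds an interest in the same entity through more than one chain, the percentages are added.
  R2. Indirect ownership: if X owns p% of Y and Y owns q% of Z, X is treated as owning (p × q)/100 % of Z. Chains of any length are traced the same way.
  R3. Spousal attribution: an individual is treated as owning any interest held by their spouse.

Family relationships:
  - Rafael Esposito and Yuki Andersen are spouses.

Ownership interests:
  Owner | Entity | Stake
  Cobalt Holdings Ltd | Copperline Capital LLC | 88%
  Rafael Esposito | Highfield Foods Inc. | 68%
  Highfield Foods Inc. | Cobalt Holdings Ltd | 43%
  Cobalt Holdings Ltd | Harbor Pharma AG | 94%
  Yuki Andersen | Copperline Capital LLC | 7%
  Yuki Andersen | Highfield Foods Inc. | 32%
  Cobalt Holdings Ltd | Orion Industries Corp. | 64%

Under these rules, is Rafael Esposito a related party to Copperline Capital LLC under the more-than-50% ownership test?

No

By spousal attribution (R3), Rafael Esposito is treated as also owning Yuki Andersen's interest in Highfield Foods Inc, giving 68% + 32% = 100%.
By spousal attribution (R3), Rafael Esposito is treated as owning Yuki Andersen's 7% interest in Copperline Capital LLC.
Chain via Highfield Foods Inc. → Cobalt Holdings Ltd (R2): 100% × 43% × 88% = 37.84% of Copperline Capital LLC.
Direct interest in Copperline Capital LLC: 7%.
Aggregating (R1): 37.84% + 7% = 44.84%.
44.84% does not exceed the 50% threshold, so Rafael is not a related party to Copperline Capital LLC.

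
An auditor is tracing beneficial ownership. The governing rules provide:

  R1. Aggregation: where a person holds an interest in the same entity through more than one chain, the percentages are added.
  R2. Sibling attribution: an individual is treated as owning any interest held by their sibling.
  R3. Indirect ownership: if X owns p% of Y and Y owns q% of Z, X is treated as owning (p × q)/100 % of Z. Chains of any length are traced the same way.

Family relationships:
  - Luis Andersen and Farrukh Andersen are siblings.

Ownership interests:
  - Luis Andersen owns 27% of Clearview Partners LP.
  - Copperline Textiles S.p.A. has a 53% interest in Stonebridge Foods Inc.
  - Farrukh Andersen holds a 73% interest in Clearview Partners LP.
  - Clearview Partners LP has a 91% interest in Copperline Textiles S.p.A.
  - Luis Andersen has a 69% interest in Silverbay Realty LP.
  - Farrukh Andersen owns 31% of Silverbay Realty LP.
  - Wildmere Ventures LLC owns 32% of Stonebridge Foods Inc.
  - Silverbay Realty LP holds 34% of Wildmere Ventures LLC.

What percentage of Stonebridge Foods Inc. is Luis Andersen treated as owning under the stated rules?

By sibling attribution (R2), Luis Andersen is treated as also owning Farrukh Andersen's interest in Clearview Partners LP, giving 27% + 73% = 100%.
By sibling attribution (R2), Luis Andersen is treated as also owning Farrukh Andersen's interest in Silverbay Realty LP, giving 69% + 31% = 100%.
Chain via Clearview Partners LP → Copperline Textiles S.p.A. (R3): 100% × 91% × 53% = 48.23% of Stonebridge Foods Inc.
Chain via Silverbay Realty LP → Wildmere Ventures LLC (R3): 100% × 34% × 32% = 10.88% of Stonebridge Foods Inc.
Aggregating (R1): 48.23% + 10.88% = 59.11%.

59.11%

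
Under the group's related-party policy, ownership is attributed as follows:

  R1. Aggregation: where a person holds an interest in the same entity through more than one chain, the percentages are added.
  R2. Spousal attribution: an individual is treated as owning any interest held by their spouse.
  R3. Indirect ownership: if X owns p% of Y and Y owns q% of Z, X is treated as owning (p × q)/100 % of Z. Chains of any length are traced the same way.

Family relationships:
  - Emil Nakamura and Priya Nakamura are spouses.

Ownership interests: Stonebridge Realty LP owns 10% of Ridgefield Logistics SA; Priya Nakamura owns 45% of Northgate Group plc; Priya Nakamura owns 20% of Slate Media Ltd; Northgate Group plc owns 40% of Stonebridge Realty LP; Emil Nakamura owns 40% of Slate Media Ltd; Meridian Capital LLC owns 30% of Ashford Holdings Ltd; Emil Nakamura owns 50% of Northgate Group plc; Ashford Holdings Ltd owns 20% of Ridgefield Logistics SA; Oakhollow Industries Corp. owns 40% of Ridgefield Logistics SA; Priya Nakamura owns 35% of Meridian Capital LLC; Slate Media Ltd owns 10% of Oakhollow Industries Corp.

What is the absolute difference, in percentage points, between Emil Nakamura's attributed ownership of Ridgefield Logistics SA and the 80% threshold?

By spousal attribution (R2), Emil Nakamura is treated as also owning Priya Nakamura's interest in Slate Media Ltd, giving 40% + 20% = 60%.
By spousal attribution (R2), Emil Nakamura is treated as also owning Priya Nakamura's interest in Northgate Group plc, giving 50% + 45% = 95%.
By spousal attribution (R2), Emil Nakamura is treated as owning Priya Nakamura's 35% interest in Meridian Capital LLC.
Chain via Slate Media Ltd → Oakhollow Industries Corp. (R3): 60% × 10% × 40% = 2.4% of Ridgefield Logistics SA.
Chain via Northgate Group plc → Stonebridge Realty LP (R3): 95% × 40% × 10% = 3.8% of Ridgefield Logistics SA.
Chain via Meridian Capital LLC → Ashford Holdings Ltd (R3): 35% × 30% × 20% = 2.1% of Ridgefield Logistics SA.
Aggregating (R1): 2.4% + 3.8% + 2.1% = 8.3%.
8.3% falls short of the 80% threshold by 71.7 percentage points.

71.7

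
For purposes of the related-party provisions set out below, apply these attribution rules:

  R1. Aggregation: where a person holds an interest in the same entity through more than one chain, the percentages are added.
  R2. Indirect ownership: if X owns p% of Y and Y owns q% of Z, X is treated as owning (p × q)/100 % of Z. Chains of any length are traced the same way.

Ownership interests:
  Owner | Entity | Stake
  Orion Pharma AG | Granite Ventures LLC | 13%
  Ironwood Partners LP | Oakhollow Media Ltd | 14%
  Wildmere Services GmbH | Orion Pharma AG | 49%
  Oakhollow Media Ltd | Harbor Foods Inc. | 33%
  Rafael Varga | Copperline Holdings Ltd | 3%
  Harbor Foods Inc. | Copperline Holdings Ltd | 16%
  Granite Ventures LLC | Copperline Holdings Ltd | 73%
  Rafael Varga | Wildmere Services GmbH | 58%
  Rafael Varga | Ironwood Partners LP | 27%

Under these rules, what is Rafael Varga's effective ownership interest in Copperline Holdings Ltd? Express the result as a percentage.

5.896642%

Chain via Ironwood Partners LP → Oakhollow Media Ltd → Harbor Foods Inc. (R2): 27% × 14% × 33% × 16% = 0.199584% of Copperline Holdings Ltd.
Chain via Wildmere Services GmbH → Orion Pharma AG → Granite Ventures LLC (R2): 58% × 49% × 13% × 73% = 2.697058% of Copperline Holdings Ltd.
Direct interest in Copperline Holdings Ltd: 3%.
Aggregating (R1): 0.199584% + 2.697058% + 3% = 5.896642%.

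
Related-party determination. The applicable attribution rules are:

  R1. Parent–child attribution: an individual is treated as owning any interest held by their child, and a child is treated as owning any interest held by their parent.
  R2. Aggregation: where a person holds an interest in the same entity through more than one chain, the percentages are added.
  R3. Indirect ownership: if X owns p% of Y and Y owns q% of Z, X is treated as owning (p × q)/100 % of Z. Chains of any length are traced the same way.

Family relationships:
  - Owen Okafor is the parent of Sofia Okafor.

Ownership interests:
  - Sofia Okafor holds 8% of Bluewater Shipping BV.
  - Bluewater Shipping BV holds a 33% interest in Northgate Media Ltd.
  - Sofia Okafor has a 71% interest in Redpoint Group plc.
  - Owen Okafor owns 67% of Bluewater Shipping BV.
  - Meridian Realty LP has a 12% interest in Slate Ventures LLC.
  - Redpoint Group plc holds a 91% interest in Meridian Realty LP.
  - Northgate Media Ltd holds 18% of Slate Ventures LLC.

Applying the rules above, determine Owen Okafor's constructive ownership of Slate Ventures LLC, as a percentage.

By parent–child attribution (R1), Owen Okafor is treated as also owning Sofia Okafor's interest in Bluewater Shipping BV, giving 67% + 8% = 75%.
By parent–child attribution (R1), Owen Okafor is treated as owning Sofia Okafor's 71% interest in Redpoint Group plc.
Chain via Bluewater Shipping BV → Northgate Media Ltd (R3): 75% × 33% × 18% = 4.455% of Slate Ventures LLC.
Chain via Redpoint Group plc → Meridian Realty LP (R3): 71% × 91% × 12% = 7.7532% of Slate Ventures LLC.
Aggregating (R2): 4.455% + 7.7532% = 12.2082%.

12.2082%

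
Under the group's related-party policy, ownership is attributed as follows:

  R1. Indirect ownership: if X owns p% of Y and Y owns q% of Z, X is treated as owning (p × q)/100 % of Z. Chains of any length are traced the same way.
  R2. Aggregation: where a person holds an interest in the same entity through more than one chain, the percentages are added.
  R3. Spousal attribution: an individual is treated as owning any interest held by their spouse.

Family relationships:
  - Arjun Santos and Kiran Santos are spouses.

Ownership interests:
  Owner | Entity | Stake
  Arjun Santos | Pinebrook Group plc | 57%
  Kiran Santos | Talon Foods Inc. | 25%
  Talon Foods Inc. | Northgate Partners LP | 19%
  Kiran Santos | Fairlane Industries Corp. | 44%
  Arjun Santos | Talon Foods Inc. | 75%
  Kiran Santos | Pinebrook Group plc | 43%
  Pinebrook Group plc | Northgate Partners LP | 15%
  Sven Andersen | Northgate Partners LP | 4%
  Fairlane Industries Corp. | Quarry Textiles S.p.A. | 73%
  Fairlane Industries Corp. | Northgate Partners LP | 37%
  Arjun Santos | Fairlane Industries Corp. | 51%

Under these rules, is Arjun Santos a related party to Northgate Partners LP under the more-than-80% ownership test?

By spousal attribution (R3), Arjun Santos is treated as also owning Kiran Santos's interest in Pinebrook Group plc, giving 57% + 43% = 100%.
By spousal attribution (R3), Arjun Santos is treated as also owning Kiran Santos's interest in Fairlane Industries Corp, giving 51% + 44% = 95%.
By spousal attribution (R3), Arjun Santos is treated as also owning Kiran Santos's interest in Talon Foods Inc, giving 75% + 25% = 100%.
Chain via Pinebrook Group plc (R1): 100% × 15% = 15% of Northgate Partners LP.
Chain via Fairlane Industries Corp. (R1): 95% × 37% = 35.15% of Northgate Partners LP.
Chain via Talon Foods Inc. (R1): 100% × 19% = 19% of Northgate Partners LP.
Aggregating (R2): 15% + 35.15% + 19% = 69.15%.
69.15% does not exceed the 80% threshold, so Arjun is not a related party to Northgate Partners LP.

No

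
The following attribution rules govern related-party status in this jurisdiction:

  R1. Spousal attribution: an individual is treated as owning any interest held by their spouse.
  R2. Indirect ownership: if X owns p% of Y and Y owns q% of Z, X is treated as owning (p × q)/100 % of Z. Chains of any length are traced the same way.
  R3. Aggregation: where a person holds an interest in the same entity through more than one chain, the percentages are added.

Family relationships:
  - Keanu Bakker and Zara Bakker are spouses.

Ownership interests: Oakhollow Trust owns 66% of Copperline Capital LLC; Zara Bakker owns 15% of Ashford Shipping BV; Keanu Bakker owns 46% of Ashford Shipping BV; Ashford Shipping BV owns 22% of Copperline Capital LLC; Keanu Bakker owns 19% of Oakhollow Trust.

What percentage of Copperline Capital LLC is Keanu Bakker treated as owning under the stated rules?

By spousal attribution (R1), Keanu Bakker is treated as also owning Zara Bakker's interest in Ashford Shipping BV, giving 46% + 15% = 61%.
Chain via Oakhollow Trust (R2): 19% × 66% = 12.54% of Copperline Capital LLC.
Chain via Ashford Shipping BV (R2): 61% × 22% = 13.42% of Copperline Capital LLC.
Aggregating (R3): 12.54% + 13.42% = 25.96%.

25.96%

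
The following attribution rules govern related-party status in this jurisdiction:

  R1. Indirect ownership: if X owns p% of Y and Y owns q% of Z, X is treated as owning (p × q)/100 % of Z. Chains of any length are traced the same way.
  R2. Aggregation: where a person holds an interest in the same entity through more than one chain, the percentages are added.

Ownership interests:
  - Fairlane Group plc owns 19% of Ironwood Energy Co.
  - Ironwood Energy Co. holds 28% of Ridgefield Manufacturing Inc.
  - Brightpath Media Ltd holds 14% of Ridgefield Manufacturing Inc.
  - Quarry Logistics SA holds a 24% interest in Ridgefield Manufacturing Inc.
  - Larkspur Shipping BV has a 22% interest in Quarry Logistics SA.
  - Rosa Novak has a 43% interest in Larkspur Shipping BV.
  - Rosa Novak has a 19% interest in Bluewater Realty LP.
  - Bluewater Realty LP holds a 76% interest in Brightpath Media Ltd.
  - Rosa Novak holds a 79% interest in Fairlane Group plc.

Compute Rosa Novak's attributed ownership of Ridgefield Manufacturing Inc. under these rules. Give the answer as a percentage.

Chain via Fairlane Group plc → Ironwood Energy Co. (R1): 79% × 19% × 28% = 4.2028% of Ridgefield Manufacturing Inc.
Chain via Larkspur Shipping BV → Quarry Logistics SA (R1): 43% × 22% × 24% = 2.2704% of Ridgefield Manufacturing Inc.
Chain via Bluewater Realty LP → Brightpath Media Ltd (R1): 19% × 76% × 14% = 2.0216% of Ridgefield Manufacturing Inc.
Aggregating (R2): 4.2028% + 2.2704% + 2.0216% = 8.4948%.

8.4948%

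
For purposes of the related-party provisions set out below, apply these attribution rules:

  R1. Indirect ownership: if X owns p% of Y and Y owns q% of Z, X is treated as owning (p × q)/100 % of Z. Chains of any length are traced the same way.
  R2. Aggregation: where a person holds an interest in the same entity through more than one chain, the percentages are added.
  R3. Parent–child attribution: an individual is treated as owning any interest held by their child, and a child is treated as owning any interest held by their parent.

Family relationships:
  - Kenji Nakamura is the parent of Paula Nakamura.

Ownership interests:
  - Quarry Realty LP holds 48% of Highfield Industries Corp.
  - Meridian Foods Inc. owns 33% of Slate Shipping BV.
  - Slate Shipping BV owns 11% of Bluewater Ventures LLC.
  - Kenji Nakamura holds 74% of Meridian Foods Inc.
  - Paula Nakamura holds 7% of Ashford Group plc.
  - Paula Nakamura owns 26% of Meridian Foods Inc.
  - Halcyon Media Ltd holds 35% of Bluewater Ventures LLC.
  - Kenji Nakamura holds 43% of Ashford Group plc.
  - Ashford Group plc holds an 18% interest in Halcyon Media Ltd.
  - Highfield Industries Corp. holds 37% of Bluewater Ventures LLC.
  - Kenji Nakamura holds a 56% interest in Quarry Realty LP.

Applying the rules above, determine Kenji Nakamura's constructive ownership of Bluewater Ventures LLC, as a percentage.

16.7256%

By parent–child attribution (R3), Kenji Nakamura is treated as also owning Paula Nakamura's interest in Meridian Foods Inc, giving 74% + 26% = 100%.
By parent–child attribution (R3), Kenji Nakamura is treated as also owning Paula Nakamura's interest in Ashford Group plc, giving 43% + 7% = 50%.
Chain via Meridian Foods Inc. → Slate Shipping BV (R1): 100% × 33% × 11% = 3.63% of Bluewater Ventures LLC.
Chain via Ashford Group plc → Halcyon Media Ltd (R1): 50% × 18% × 35% = 3.15% of Bluewater Ventures LLC.
Chain via Quarry Realty LP → Highfield Industries Corp. (R1): 56% × 48% × 37% = 9.9456% of Bluewater Ventures LLC.
Aggregating (R2): 3.63% + 3.15% + 9.9456% = 16.7256%.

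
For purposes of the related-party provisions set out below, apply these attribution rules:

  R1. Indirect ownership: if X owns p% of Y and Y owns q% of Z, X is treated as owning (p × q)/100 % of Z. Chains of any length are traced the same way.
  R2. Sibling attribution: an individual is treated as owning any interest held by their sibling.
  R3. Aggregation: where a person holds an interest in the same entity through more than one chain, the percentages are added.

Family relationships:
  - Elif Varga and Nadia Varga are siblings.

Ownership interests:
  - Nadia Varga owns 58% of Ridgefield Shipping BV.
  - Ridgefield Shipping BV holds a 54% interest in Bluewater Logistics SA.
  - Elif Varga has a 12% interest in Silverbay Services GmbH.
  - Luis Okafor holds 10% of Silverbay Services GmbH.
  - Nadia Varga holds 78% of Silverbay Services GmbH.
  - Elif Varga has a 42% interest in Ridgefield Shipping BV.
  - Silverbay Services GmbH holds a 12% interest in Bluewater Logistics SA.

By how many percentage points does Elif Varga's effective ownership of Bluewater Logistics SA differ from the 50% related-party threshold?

14.8

By sibling attribution (R2), Elif Varga is treated as also owning Nadia Varga's interest in Silverbay Services GmbH, giving 12% + 78% = 90%.
By sibling attribution (R2), Elif Varga is treated as also owning Nadia Varga's interest in Ridgefield Shipping BV, giving 42% + 58% = 100%.
Chain via Silverbay Services GmbH (R1): 90% × 12% = 10.8% of Bluewater Logistics SA.
Chain via Ridgefield Shipping BV (R1): 100% × 54% = 54% of Bluewater Logistics SA.
Aggregating (R3): 10.8% + 54% = 64.8%.
64.8% exceeds the 50% threshold by 14.8 percentage points.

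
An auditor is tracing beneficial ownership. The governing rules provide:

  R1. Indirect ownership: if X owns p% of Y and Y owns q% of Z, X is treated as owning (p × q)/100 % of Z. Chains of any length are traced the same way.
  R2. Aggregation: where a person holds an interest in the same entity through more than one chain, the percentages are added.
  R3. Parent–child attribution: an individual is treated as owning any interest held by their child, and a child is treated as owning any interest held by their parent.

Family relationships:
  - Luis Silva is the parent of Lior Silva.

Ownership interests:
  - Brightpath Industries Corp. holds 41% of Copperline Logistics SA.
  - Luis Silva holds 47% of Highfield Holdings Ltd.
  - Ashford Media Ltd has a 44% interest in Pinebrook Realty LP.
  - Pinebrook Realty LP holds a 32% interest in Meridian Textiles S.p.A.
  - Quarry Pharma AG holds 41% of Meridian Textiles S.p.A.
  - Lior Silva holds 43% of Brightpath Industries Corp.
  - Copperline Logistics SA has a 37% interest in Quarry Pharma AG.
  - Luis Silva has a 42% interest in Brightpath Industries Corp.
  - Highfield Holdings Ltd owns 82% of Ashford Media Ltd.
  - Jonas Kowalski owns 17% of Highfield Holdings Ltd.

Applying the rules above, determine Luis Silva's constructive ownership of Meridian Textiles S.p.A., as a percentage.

10.713177%

By parent–child attribution (R3), Luis Silva is treated as also owning Lior Silva's interest in Brightpath Industries Corp, giving 42% + 43% = 85%.
Chain via Highfield Holdings Ltd → Ashford Media Ltd → Pinebrook Realty LP (R1): 47% × 82% × 44% × 32% = 5.426432% of Meridian Textiles S.p.A.
Chain via Brightpath Industries Corp. → Copperline Logistics SA → Quarry Pharma AG (R1): 85% × 41% × 37% × 41% = 5.286745% of Meridian Textiles S.p.A.
Aggregating (R2): 5.426432% + 5.286745% = 10.713177%.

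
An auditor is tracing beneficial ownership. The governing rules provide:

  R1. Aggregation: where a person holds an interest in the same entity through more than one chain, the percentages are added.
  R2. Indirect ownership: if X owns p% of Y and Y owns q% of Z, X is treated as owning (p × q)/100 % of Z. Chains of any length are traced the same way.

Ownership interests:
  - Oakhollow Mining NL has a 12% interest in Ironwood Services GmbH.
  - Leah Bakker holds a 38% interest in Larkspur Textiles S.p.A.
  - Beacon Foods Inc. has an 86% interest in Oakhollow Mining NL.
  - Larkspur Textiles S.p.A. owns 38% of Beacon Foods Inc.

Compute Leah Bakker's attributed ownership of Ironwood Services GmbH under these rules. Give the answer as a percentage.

Chain via Larkspur Textiles S.p.A. → Beacon Foods Inc. → Oakhollow Mining NL (R2): 38% × 38% × 86% × 12% = 1.490208% of Ironwood Services GmbH.

1.490208%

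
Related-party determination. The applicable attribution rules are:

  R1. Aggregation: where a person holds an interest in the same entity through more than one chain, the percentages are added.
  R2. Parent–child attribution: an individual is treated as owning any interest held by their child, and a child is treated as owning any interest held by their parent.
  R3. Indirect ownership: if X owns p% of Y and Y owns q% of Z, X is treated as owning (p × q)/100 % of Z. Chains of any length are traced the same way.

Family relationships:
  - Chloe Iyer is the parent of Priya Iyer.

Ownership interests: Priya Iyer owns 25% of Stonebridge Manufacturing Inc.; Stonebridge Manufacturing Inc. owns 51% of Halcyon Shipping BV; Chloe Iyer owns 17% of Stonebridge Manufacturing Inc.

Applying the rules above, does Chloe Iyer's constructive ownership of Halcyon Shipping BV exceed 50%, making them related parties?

By parent–child attribution (R2), Chloe Iyer is treated as also owning Priya Iyer's interest in Stonebridge Manufacturing Inc, giving 17% + 25% = 42%.
Chain via Stonebridge Manufacturing Inc. (R3): 42% × 51% = 21.42% of Halcyon Shipping BV.
21.42% does not exceed the 50% threshold, so Chloe is not a related party to Halcyon Shipping BV.

No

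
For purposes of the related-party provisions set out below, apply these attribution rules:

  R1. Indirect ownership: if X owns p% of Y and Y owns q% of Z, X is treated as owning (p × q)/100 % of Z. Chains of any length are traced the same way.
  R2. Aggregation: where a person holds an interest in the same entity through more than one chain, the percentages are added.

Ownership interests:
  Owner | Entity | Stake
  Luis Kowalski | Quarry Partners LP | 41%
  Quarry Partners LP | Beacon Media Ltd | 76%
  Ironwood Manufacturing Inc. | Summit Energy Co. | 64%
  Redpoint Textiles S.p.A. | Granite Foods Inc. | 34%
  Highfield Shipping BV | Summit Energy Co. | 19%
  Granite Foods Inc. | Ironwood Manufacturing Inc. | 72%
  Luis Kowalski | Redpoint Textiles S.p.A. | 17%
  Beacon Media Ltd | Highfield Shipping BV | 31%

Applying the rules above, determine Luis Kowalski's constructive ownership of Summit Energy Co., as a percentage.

4.498748%

Chain via Quarry Partners LP → Beacon Media Ltd → Highfield Shipping BV (R1): 41% × 76% × 31% × 19% = 1.835324% of Summit Energy Co.
Chain via Redpoint Textiles S.p.A. → Granite Foods Inc. → Ironwood Manufacturing Inc. (R1): 17% × 34% × 72% × 64% = 2.663424% of Summit Energy Co.
Aggregating (R2): 1.835324% + 2.663424% = 4.498748%.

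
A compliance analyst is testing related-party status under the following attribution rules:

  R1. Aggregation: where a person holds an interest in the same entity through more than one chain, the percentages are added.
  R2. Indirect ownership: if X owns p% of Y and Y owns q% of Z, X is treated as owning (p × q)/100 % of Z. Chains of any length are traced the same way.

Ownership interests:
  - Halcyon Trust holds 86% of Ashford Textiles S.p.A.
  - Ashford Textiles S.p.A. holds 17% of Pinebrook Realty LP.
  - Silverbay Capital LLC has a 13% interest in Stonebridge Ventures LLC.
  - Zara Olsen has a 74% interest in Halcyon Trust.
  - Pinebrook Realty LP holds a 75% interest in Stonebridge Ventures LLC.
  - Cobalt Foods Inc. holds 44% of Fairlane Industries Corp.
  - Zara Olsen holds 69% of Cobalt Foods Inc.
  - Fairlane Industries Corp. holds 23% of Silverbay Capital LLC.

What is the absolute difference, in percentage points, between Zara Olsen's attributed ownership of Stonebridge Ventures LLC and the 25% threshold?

15.978136

Chain via Halcyon Trust → Ashford Textiles S.p.A. → Pinebrook Realty LP (R2): 74% × 86% × 17% × 75% = 8.1141% of Stonebridge Ventures LLC.
Chain via Cobalt Foods Inc. → Fairlane Industries Corp. → Silverbay Capital LLC (R2): 69% × 44% × 23% × 13% = 0.907764% of Stonebridge Ventures LLC.
Aggregating (R1): 8.1141% + 0.907764% = 9.021864%.
9.021864% falls short of the 25% threshold by 15.978136 percentage points.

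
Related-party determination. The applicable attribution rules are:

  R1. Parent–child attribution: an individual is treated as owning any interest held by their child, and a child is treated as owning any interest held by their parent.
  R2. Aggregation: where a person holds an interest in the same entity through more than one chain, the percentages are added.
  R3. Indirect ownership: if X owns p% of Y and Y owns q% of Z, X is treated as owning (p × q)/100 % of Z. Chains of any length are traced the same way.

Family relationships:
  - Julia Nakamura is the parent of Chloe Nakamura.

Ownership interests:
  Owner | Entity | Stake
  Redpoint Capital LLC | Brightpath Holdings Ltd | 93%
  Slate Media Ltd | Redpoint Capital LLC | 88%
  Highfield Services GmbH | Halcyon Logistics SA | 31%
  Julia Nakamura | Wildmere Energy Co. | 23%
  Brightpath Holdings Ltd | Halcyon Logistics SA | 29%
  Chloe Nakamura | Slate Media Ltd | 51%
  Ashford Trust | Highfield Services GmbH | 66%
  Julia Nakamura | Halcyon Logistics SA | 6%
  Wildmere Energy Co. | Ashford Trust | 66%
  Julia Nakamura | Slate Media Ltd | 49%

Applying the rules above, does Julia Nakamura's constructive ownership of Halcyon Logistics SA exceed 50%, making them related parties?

No

By parent–child attribution (R1), Julia Nakamura is treated as also owning Chloe Nakamura's interest in Slate Media Ltd, giving 49% + 51% = 100%.
Chain via Wildmere Energy Co. → Ashford Trust → Highfield Services GmbH (R3): 23% × 66% × 66% × 31% = 3.105828% of Halcyon Logistics SA.
Chain via Slate Media Ltd → Redpoint Capital LLC → Brightpath Holdings Ltd (R3): 100% × 88% × 93% × 29% = 23.7336% of Halcyon Logistics SA.
Direct interest in Halcyon Logistics SA: 6%.
Aggregating (R2): 3.105828% + 23.7336% + 6% = 32.839428%.
32.839428% does not exceed the 50% threshold, so Julia is not a related party to Halcyon Logistics SA.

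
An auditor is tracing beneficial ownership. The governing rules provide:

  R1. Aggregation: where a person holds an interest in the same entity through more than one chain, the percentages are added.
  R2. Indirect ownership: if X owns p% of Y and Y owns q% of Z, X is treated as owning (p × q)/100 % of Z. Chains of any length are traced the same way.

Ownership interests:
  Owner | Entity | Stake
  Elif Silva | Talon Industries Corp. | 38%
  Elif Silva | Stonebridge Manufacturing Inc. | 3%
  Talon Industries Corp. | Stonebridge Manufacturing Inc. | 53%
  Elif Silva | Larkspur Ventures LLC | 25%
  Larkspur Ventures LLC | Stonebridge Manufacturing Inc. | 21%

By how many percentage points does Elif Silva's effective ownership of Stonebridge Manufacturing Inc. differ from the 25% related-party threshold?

Chain via Talon Industries Corp. (R2): 38% × 53% = 20.14% of Stonebridge Manufacturing Inc.
Chain via Larkspur Ventures LLC (R2): 25% × 21% = 5.25% of Stonebridge Manufacturing Inc.
Direct interest in Stonebridge Manufacturing Inc: 3%.
Aggregating (R1): 20.14% + 5.25% + 3% = 28.39%.
28.39% exceeds the 25% threshold by 3.39 percentage points.

3.39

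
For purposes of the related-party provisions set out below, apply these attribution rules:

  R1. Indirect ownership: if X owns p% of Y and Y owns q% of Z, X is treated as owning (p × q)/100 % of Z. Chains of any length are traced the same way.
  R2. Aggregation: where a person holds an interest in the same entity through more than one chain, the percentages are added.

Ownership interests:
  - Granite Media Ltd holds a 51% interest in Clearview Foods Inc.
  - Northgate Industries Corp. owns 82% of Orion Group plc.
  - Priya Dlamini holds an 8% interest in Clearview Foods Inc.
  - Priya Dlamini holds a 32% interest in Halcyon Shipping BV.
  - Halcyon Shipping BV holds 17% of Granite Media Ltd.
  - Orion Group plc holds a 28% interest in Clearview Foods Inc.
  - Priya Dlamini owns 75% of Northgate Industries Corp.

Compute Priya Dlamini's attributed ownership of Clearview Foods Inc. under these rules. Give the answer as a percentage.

Chain via Northgate Industries Corp. → Orion Group plc (R1): 75% × 82% × 28% = 17.22% of Clearview Foods Inc.
Chain via Halcyon Shipping BV → Granite Media Ltd (R1): 32% × 17% × 51% = 2.7744% of Clearview Foods Inc.
Direct interest in Clearview Foods Inc: 8%.
Aggregating (R2): 17.22% + 2.7744% + 8% = 27.9944%.

27.9944%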